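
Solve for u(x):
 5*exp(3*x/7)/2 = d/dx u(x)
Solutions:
 u(x) = C1 + 35*exp(3*x/7)/6


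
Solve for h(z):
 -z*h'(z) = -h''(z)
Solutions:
 h(z) = C1 + C2*erfi(sqrt(2)*z/2)


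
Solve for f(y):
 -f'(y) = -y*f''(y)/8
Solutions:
 f(y) = C1 + C2*y^9


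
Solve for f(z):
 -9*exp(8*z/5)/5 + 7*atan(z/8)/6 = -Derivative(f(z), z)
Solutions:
 f(z) = C1 - 7*z*atan(z/8)/6 + 9*exp(8*z/5)/8 + 14*log(z^2 + 64)/3


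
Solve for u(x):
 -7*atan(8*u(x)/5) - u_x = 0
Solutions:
 Integral(1/atan(8*_y/5), (_y, u(x))) = C1 - 7*x


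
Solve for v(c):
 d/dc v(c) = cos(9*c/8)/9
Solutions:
 v(c) = C1 + 8*sin(9*c/8)/81


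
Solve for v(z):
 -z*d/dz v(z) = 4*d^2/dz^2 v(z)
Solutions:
 v(z) = C1 + C2*erf(sqrt(2)*z/4)


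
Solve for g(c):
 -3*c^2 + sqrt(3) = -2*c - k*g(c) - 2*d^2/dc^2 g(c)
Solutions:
 g(c) = C1*exp(-sqrt(2)*c*sqrt(-k)/2) + C2*exp(sqrt(2)*c*sqrt(-k)/2) + 3*c^2/k - 2*c/k - sqrt(3)/k - 12/k^2


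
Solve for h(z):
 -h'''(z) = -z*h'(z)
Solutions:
 h(z) = C1 + Integral(C2*airyai(z) + C3*airybi(z), z)


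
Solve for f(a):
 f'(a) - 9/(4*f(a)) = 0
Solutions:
 f(a) = -sqrt(C1 + 18*a)/2
 f(a) = sqrt(C1 + 18*a)/2


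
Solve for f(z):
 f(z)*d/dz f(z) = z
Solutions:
 f(z) = -sqrt(C1 + z^2)
 f(z) = sqrt(C1 + z^2)


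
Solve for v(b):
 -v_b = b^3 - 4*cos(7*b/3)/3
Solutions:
 v(b) = C1 - b^4/4 + 4*sin(7*b/3)/7


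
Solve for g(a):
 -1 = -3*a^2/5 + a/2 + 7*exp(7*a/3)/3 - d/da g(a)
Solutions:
 g(a) = C1 - a^3/5 + a^2/4 + a + exp(7*a/3)


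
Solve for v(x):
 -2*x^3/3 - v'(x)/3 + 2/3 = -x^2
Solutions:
 v(x) = C1 - x^4/2 + x^3 + 2*x


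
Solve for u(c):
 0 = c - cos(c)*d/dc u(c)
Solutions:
 u(c) = C1 + Integral(c/cos(c), c)


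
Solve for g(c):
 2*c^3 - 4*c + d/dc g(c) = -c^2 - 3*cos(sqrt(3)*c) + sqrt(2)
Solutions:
 g(c) = C1 - c^4/2 - c^3/3 + 2*c^2 + sqrt(2)*c - sqrt(3)*sin(sqrt(3)*c)


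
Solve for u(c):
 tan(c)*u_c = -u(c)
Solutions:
 u(c) = C1/sin(c)


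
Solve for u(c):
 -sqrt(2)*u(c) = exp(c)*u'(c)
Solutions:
 u(c) = C1*exp(sqrt(2)*exp(-c))


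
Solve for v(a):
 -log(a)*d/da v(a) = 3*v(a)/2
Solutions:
 v(a) = C1*exp(-3*li(a)/2)


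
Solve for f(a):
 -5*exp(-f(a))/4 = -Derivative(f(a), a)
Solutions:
 f(a) = log(C1 + 5*a/4)


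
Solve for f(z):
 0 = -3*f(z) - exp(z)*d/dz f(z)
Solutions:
 f(z) = C1*exp(3*exp(-z))


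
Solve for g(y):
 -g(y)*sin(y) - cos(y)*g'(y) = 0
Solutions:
 g(y) = C1*cos(y)


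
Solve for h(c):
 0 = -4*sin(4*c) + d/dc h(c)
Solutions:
 h(c) = C1 - cos(4*c)


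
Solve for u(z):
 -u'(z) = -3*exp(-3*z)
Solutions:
 u(z) = C1 - exp(-3*z)


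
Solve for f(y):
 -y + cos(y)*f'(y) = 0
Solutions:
 f(y) = C1 + Integral(y/cos(y), y)


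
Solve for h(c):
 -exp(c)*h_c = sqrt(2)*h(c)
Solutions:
 h(c) = C1*exp(sqrt(2)*exp(-c))


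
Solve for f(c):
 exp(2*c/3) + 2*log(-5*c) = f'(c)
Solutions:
 f(c) = C1 + 2*c*log(-c) + 2*c*(-1 + log(5)) + 3*exp(2*c/3)/2


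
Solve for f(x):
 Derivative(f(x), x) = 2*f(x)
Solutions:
 f(x) = C1*exp(2*x)


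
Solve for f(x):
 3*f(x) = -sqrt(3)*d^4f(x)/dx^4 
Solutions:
 f(x) = (C1*sin(sqrt(2)*3^(1/8)*x/2) + C2*cos(sqrt(2)*3^(1/8)*x/2))*exp(-sqrt(2)*3^(1/8)*x/2) + (C3*sin(sqrt(2)*3^(1/8)*x/2) + C4*cos(sqrt(2)*3^(1/8)*x/2))*exp(sqrt(2)*3^(1/8)*x/2)


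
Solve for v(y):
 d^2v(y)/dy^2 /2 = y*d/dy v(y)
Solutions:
 v(y) = C1 + C2*erfi(y)


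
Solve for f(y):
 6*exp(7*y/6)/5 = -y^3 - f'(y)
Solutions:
 f(y) = C1 - y^4/4 - 36*exp(7*y/6)/35


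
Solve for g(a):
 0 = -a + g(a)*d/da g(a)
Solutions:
 g(a) = -sqrt(C1 + a^2)
 g(a) = sqrt(C1 + a^2)


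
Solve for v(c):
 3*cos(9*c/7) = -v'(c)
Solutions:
 v(c) = C1 - 7*sin(9*c/7)/3


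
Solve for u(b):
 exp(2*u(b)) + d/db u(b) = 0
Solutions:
 u(b) = log(-sqrt(-1/(C1 - b))) - log(2)/2
 u(b) = log(-1/(C1 - b))/2 - log(2)/2


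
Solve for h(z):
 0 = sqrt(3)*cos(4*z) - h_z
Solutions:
 h(z) = C1 + sqrt(3)*sin(4*z)/4


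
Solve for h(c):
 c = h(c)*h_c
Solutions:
 h(c) = -sqrt(C1 + c^2)
 h(c) = sqrt(C1 + c^2)


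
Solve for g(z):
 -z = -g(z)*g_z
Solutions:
 g(z) = -sqrt(C1 + z^2)
 g(z) = sqrt(C1 + z^2)


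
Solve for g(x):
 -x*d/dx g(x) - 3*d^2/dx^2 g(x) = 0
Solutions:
 g(x) = C1 + C2*erf(sqrt(6)*x/6)


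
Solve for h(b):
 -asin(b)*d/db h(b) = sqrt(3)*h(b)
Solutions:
 h(b) = C1*exp(-sqrt(3)*Integral(1/asin(b), b))


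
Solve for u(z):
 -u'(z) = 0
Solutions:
 u(z) = C1


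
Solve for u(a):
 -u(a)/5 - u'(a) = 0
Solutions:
 u(a) = C1*exp(-a/5)


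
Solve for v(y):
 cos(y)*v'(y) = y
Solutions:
 v(y) = C1 + Integral(y/cos(y), y)


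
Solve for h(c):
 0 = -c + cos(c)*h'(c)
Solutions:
 h(c) = C1 + Integral(c/cos(c), c)


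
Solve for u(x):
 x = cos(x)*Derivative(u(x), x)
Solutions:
 u(x) = C1 + Integral(x/cos(x), x)


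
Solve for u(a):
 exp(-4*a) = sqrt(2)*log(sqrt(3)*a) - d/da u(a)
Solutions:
 u(a) = C1 + sqrt(2)*a*log(a) + sqrt(2)*a*(-1 + log(3)/2) + exp(-4*a)/4


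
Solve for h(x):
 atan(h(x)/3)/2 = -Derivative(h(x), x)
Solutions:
 Integral(1/atan(_y/3), (_y, h(x))) = C1 - x/2


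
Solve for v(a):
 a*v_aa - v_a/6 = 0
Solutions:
 v(a) = C1 + C2*a^(7/6)


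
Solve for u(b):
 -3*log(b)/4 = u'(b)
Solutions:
 u(b) = C1 - 3*b*log(b)/4 + 3*b/4


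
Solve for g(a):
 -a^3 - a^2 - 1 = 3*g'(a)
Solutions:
 g(a) = C1 - a^4/12 - a^3/9 - a/3


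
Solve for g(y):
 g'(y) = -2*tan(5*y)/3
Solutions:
 g(y) = C1 + 2*log(cos(5*y))/15


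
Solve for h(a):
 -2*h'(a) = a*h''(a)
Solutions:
 h(a) = C1 + C2/a


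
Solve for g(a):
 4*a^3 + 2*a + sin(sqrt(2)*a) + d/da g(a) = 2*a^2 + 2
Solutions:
 g(a) = C1 - a^4 + 2*a^3/3 - a^2 + 2*a + sqrt(2)*cos(sqrt(2)*a)/2


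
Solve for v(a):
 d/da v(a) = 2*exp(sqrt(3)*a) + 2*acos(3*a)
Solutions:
 v(a) = C1 + 2*a*acos(3*a) - 2*sqrt(1 - 9*a^2)/3 + 2*sqrt(3)*exp(sqrt(3)*a)/3


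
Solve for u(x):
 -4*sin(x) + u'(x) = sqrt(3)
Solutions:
 u(x) = C1 + sqrt(3)*x - 4*cos(x)


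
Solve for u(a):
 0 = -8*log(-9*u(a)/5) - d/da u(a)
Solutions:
 Integral(1/(log(-_y) - log(5) + 2*log(3)), (_y, u(a)))/8 = C1 - a


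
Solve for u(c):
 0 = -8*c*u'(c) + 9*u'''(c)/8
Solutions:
 u(c) = C1 + Integral(C2*airyai(4*3^(1/3)*c/3) + C3*airybi(4*3^(1/3)*c/3), c)


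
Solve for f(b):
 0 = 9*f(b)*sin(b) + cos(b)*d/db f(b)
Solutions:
 f(b) = C1*cos(b)^9


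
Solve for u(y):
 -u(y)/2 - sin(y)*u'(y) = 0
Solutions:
 u(y) = C1*(cos(y) + 1)^(1/4)/(cos(y) - 1)^(1/4)


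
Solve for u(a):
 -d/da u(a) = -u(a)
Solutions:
 u(a) = C1*exp(a)


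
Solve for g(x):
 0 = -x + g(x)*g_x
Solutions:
 g(x) = -sqrt(C1 + x^2)
 g(x) = sqrt(C1 + x^2)


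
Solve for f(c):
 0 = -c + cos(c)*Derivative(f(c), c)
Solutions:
 f(c) = C1 + Integral(c/cos(c), c)


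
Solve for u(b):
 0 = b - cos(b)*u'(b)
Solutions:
 u(b) = C1 + Integral(b/cos(b), b)


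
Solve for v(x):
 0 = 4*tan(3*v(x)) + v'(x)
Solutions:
 v(x) = -asin(C1*exp(-12*x))/3 + pi/3
 v(x) = asin(C1*exp(-12*x))/3


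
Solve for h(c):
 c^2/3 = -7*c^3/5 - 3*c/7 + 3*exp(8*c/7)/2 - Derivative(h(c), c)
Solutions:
 h(c) = C1 - 7*c^4/20 - c^3/9 - 3*c^2/14 + 21*exp(8*c/7)/16


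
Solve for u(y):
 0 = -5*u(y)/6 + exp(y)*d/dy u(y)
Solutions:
 u(y) = C1*exp(-5*exp(-y)/6)


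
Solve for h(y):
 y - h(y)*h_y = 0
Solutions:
 h(y) = -sqrt(C1 + y^2)
 h(y) = sqrt(C1 + y^2)


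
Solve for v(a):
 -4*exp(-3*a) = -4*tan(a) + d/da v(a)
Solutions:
 v(a) = C1 + 2*log(tan(a)^2 + 1) + 4*exp(-3*a)/3


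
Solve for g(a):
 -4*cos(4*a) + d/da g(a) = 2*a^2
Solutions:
 g(a) = C1 + 2*a^3/3 + sin(4*a)


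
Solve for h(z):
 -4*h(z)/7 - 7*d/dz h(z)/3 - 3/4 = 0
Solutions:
 h(z) = C1*exp(-12*z/49) - 21/16


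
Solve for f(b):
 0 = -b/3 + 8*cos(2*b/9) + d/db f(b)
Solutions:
 f(b) = C1 + b^2/6 - 36*sin(2*b/9)


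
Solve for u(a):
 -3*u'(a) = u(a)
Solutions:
 u(a) = C1*exp(-a/3)


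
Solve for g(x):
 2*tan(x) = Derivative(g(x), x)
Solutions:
 g(x) = C1 - 2*log(cos(x))


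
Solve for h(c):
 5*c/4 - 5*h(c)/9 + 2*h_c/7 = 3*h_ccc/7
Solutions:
 h(c) = C1*exp(2^(1/3)*c*(4/(sqrt(1193) + 35)^(1/3) + 2^(1/3)*(sqrt(1193) + 35)^(1/3))/12)*sin(2^(1/3)*sqrt(3)*c*(-2^(1/3)*(sqrt(1193) + 35)^(1/3) + 4/(sqrt(1193) + 35)^(1/3))/12) + C2*exp(2^(1/3)*c*(4/(sqrt(1193) + 35)^(1/3) + 2^(1/3)*(sqrt(1193) + 35)^(1/3))/12)*cos(2^(1/3)*sqrt(3)*c*(-2^(1/3)*(sqrt(1193) + 35)^(1/3) + 4/(sqrt(1193) + 35)^(1/3))/12) + C3*exp(-2^(1/3)*c*(4/(sqrt(1193) + 35)^(1/3) + 2^(1/3)*(sqrt(1193) + 35)^(1/3))/6) + 9*c/4 + 81/70


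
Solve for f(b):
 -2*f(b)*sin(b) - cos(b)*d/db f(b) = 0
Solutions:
 f(b) = C1*cos(b)^2


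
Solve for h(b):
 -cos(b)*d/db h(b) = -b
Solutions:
 h(b) = C1 + Integral(b/cos(b), b)


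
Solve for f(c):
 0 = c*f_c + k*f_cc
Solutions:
 f(c) = C1 + C2*sqrt(k)*erf(sqrt(2)*c*sqrt(1/k)/2)


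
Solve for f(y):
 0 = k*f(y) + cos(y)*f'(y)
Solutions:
 f(y) = C1*exp(k*(log(sin(y) - 1) - log(sin(y) + 1))/2)


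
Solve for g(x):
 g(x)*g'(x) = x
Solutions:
 g(x) = -sqrt(C1 + x^2)
 g(x) = sqrt(C1 + x^2)


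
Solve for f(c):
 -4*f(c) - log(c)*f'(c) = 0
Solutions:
 f(c) = C1*exp(-4*li(c))


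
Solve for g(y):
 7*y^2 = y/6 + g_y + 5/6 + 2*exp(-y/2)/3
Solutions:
 g(y) = C1 + 7*y^3/3 - y^2/12 - 5*y/6 + 4*exp(-y/2)/3


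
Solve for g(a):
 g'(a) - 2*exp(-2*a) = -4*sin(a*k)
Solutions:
 g(a) = C1 - exp(-2*a) + 4*cos(a*k)/k


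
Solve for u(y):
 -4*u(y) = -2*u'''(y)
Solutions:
 u(y) = C3*exp(2^(1/3)*y) + (C1*sin(2^(1/3)*sqrt(3)*y/2) + C2*cos(2^(1/3)*sqrt(3)*y/2))*exp(-2^(1/3)*y/2)


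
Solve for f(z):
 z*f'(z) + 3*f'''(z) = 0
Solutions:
 f(z) = C1 + Integral(C2*airyai(-3^(2/3)*z/3) + C3*airybi(-3^(2/3)*z/3), z)


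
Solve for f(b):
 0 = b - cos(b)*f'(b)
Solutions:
 f(b) = C1 + Integral(b/cos(b), b)


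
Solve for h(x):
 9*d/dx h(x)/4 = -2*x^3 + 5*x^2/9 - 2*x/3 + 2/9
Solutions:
 h(x) = C1 - 2*x^4/9 + 20*x^3/243 - 4*x^2/27 + 8*x/81


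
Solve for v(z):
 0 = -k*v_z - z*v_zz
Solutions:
 v(z) = C1 + z^(1 - re(k))*(C2*sin(log(z)*Abs(im(k))) + C3*cos(log(z)*im(k)))


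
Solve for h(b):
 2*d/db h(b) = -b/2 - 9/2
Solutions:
 h(b) = C1 - b^2/8 - 9*b/4


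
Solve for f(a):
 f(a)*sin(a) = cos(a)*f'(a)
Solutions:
 f(a) = C1/cos(a)


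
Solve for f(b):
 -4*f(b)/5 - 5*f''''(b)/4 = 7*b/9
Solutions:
 f(b) = -35*b/36 + (C1*sin(sqrt(10)*b/5) + C2*cos(sqrt(10)*b/5))*exp(-sqrt(10)*b/5) + (C3*sin(sqrt(10)*b/5) + C4*cos(sqrt(10)*b/5))*exp(sqrt(10)*b/5)


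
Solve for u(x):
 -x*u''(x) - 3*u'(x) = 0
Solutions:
 u(x) = C1 + C2/x^2


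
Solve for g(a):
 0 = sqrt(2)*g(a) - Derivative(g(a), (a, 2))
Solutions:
 g(a) = C1*exp(-2^(1/4)*a) + C2*exp(2^(1/4)*a)


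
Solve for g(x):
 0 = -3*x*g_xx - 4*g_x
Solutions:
 g(x) = C1 + C2/x^(1/3)


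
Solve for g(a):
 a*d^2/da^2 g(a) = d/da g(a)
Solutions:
 g(a) = C1 + C2*a^2


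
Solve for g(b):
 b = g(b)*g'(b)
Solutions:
 g(b) = -sqrt(C1 + b^2)
 g(b) = sqrt(C1 + b^2)


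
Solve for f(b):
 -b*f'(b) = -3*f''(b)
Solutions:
 f(b) = C1 + C2*erfi(sqrt(6)*b/6)


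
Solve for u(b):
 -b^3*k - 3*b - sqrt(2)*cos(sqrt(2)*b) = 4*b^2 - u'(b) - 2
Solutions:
 u(b) = C1 + b^4*k/4 + 4*b^3/3 + 3*b^2/2 - 2*b + sin(sqrt(2)*b)


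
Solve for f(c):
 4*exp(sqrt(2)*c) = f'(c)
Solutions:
 f(c) = C1 + 2*sqrt(2)*exp(sqrt(2)*c)


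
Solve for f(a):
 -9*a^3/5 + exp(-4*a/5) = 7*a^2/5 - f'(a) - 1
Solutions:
 f(a) = C1 + 9*a^4/20 + 7*a^3/15 - a + 5*exp(-4*a/5)/4


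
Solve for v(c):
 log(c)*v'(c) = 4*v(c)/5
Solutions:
 v(c) = C1*exp(4*li(c)/5)


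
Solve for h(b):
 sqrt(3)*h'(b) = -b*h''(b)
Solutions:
 h(b) = C1 + C2*b^(1 - sqrt(3))


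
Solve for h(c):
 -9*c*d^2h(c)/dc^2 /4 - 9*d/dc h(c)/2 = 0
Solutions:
 h(c) = C1 + C2/c


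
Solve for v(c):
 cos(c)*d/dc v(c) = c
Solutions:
 v(c) = C1 + Integral(c/cos(c), c)


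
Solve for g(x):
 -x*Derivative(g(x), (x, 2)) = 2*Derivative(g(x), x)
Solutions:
 g(x) = C1 + C2/x


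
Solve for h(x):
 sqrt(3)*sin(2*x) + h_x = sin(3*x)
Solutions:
 h(x) = C1 + sqrt(3)*cos(2*x)/2 - cos(3*x)/3


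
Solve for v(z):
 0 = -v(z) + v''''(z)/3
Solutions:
 v(z) = C1*exp(-3^(1/4)*z) + C2*exp(3^(1/4)*z) + C3*sin(3^(1/4)*z) + C4*cos(3^(1/4)*z)


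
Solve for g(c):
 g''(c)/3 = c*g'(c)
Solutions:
 g(c) = C1 + C2*erfi(sqrt(6)*c/2)


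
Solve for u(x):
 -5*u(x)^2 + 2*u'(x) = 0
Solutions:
 u(x) = -2/(C1 + 5*x)


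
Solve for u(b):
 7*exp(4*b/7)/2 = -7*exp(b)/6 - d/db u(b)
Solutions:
 u(b) = C1 - 49*exp(4*b/7)/8 - 7*exp(b)/6


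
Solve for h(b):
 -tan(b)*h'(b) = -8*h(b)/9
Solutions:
 h(b) = C1*sin(b)^(8/9)


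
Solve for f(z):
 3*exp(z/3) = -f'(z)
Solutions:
 f(z) = C1 - 9*exp(z/3)


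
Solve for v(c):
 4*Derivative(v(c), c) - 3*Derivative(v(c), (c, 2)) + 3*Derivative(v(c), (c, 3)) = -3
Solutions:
 v(c) = C1 - 3*c/4 + (C2*sin(sqrt(39)*c/6) + C3*cos(sqrt(39)*c/6))*exp(c/2)


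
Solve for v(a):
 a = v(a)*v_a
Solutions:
 v(a) = -sqrt(C1 + a^2)
 v(a) = sqrt(C1 + a^2)


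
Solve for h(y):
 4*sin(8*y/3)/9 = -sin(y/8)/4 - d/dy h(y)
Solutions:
 h(y) = C1 + 2*cos(y/8) + cos(8*y/3)/6


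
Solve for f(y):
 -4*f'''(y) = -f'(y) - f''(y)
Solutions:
 f(y) = C1 + C2*exp(y*(1 - sqrt(17))/8) + C3*exp(y*(1 + sqrt(17))/8)


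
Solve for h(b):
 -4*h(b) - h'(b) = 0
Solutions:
 h(b) = C1*exp(-4*b)


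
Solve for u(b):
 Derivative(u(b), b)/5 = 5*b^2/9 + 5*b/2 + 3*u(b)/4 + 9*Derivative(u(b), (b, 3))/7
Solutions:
 u(b) = C1*exp(105^(1/3)*b*(4*105^(1/3)/(sqrt(4093905) + 2025)^(1/3) + (sqrt(4093905) + 2025)^(1/3))/180)*sin(3^(1/6)*35^(1/3)*b*(-3^(2/3)*(sqrt(4093905) + 2025)^(1/3) + 12*35^(1/3)/(sqrt(4093905) + 2025)^(1/3))/180) + C2*exp(105^(1/3)*b*(4*105^(1/3)/(sqrt(4093905) + 2025)^(1/3) + (sqrt(4093905) + 2025)^(1/3))/180)*cos(3^(1/6)*35^(1/3)*b*(-3^(2/3)*(sqrt(4093905) + 2025)^(1/3) + 12*35^(1/3)/(sqrt(4093905) + 2025)^(1/3))/180) + C3*exp(-105^(1/3)*b*(4*105^(1/3)/(sqrt(4093905) + 2025)^(1/3) + (sqrt(4093905) + 2025)^(1/3))/90) - 20*b^2/27 - 302*b/81 - 1208/1215


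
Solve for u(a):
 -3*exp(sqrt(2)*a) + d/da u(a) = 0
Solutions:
 u(a) = C1 + 3*sqrt(2)*exp(sqrt(2)*a)/2


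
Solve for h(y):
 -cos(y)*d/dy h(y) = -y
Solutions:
 h(y) = C1 + Integral(y/cos(y), y)


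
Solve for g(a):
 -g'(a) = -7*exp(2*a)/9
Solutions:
 g(a) = C1 + 7*exp(2*a)/18


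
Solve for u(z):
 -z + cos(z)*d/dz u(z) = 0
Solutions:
 u(z) = C1 + Integral(z/cos(z), z)


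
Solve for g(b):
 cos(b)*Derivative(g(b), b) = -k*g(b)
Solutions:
 g(b) = C1*exp(k*(log(sin(b) - 1) - log(sin(b) + 1))/2)


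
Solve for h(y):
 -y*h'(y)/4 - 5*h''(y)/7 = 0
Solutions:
 h(y) = C1 + C2*erf(sqrt(70)*y/20)


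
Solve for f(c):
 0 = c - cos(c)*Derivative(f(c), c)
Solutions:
 f(c) = C1 + Integral(c/cos(c), c)


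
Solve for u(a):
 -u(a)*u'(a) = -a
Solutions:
 u(a) = -sqrt(C1 + a^2)
 u(a) = sqrt(C1 + a^2)


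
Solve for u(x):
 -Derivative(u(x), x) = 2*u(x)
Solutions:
 u(x) = C1*exp(-2*x)


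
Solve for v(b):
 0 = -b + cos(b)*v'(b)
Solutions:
 v(b) = C1 + Integral(b/cos(b), b)


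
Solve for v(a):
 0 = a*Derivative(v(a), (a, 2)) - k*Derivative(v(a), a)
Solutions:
 v(a) = C1 + a^(re(k) + 1)*(C2*sin(log(a)*Abs(im(k))) + C3*cos(log(a)*im(k)))


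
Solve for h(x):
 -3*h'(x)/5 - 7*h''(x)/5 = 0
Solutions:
 h(x) = C1 + C2*exp(-3*x/7)


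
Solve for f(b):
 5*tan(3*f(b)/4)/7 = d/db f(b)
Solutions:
 f(b) = -4*asin(C1*exp(15*b/28))/3 + 4*pi/3
 f(b) = 4*asin(C1*exp(15*b/28))/3


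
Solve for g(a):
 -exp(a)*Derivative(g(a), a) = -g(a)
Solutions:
 g(a) = C1*exp(-exp(-a))


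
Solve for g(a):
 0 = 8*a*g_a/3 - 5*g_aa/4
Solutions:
 g(a) = C1 + C2*erfi(4*sqrt(15)*a/15)


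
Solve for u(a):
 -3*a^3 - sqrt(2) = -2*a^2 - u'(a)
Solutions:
 u(a) = C1 + 3*a^4/4 - 2*a^3/3 + sqrt(2)*a


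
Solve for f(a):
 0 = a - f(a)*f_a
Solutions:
 f(a) = -sqrt(C1 + a^2)
 f(a) = sqrt(C1 + a^2)


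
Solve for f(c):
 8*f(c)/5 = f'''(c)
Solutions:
 f(c) = C3*exp(2*5^(2/3)*c/5) + (C1*sin(sqrt(3)*5^(2/3)*c/5) + C2*cos(sqrt(3)*5^(2/3)*c/5))*exp(-5^(2/3)*c/5)


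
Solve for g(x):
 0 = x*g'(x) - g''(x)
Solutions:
 g(x) = C1 + C2*erfi(sqrt(2)*x/2)


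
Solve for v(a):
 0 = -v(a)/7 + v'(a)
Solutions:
 v(a) = C1*exp(a/7)


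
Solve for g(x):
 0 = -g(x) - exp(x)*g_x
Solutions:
 g(x) = C1*exp(exp(-x))


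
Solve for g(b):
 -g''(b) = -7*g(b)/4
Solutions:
 g(b) = C1*exp(-sqrt(7)*b/2) + C2*exp(sqrt(7)*b/2)


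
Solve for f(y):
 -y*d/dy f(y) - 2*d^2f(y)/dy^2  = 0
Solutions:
 f(y) = C1 + C2*erf(y/2)


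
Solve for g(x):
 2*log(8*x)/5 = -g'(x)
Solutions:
 g(x) = C1 - 2*x*log(x)/5 - 6*x*log(2)/5 + 2*x/5


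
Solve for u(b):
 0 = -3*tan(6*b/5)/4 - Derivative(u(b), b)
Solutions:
 u(b) = C1 + 5*log(cos(6*b/5))/8


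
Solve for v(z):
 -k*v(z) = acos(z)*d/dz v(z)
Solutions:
 v(z) = C1*exp(-k*Integral(1/acos(z), z))


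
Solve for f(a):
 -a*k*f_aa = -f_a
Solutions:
 f(a) = C1 + a^(((re(k) + 1)*re(k) + im(k)^2)/(re(k)^2 + im(k)^2))*(C2*sin(log(a)*Abs(im(k))/(re(k)^2 + im(k)^2)) + C3*cos(log(a)*im(k)/(re(k)^2 + im(k)^2)))


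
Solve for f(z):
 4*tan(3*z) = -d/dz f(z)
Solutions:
 f(z) = C1 + 4*log(cos(3*z))/3


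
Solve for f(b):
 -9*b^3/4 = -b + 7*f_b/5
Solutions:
 f(b) = C1 - 45*b^4/112 + 5*b^2/14


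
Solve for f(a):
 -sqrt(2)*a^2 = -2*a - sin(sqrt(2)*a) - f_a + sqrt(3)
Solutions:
 f(a) = C1 + sqrt(2)*a^3/3 - a^2 + sqrt(3)*a + sqrt(2)*cos(sqrt(2)*a)/2


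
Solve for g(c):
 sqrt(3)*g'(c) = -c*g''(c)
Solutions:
 g(c) = C1 + C2*c^(1 - sqrt(3))


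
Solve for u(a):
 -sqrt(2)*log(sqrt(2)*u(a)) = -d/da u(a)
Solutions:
 -sqrt(2)*Integral(1/(2*log(_y) + log(2)), (_y, u(a))) = C1 - a


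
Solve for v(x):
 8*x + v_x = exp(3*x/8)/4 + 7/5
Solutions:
 v(x) = C1 - 4*x^2 + 7*x/5 + 2*exp(3*x/8)/3


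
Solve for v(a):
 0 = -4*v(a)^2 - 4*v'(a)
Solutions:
 v(a) = 1/(C1 + a)


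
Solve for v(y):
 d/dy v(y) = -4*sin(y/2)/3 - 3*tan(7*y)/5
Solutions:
 v(y) = C1 + 3*log(cos(7*y))/35 + 8*cos(y/2)/3


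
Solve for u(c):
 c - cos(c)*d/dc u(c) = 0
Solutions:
 u(c) = C1 + Integral(c/cos(c), c)


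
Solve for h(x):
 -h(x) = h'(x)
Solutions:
 h(x) = C1*exp(-x)


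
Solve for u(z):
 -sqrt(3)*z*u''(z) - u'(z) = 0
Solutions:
 u(z) = C1 + C2*z^(1 - sqrt(3)/3)


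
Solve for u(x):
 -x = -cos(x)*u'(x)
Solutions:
 u(x) = C1 + Integral(x/cos(x), x)


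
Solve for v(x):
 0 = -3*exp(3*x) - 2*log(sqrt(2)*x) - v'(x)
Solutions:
 v(x) = C1 - 2*x*log(x) + x*(2 - log(2)) - exp(3*x)


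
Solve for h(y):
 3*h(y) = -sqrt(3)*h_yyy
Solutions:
 h(y) = C3*exp(-3^(1/6)*y) + (C1*sin(3^(2/3)*y/2) + C2*cos(3^(2/3)*y/2))*exp(3^(1/6)*y/2)


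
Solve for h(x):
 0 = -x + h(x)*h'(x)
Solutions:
 h(x) = -sqrt(C1 + x^2)
 h(x) = sqrt(C1 + x^2)


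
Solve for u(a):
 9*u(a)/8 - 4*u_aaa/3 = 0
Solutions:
 u(a) = C3*exp(3*2^(1/3)*a/4) + (C1*sin(3*2^(1/3)*sqrt(3)*a/8) + C2*cos(3*2^(1/3)*sqrt(3)*a/8))*exp(-3*2^(1/3)*a/8)


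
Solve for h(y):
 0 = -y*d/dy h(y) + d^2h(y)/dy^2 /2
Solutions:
 h(y) = C1 + C2*erfi(y)


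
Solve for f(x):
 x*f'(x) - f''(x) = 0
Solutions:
 f(x) = C1 + C2*erfi(sqrt(2)*x/2)


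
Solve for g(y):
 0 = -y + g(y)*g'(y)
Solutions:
 g(y) = -sqrt(C1 + y^2)
 g(y) = sqrt(C1 + y^2)


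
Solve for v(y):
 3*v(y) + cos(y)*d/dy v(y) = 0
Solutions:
 v(y) = C1*(sin(y) - 1)^(3/2)/(sin(y) + 1)^(3/2)


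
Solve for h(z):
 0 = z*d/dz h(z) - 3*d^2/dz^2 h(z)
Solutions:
 h(z) = C1 + C2*erfi(sqrt(6)*z/6)


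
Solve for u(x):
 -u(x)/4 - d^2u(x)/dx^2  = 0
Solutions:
 u(x) = C1*sin(x/2) + C2*cos(x/2)


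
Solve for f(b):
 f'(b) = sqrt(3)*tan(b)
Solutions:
 f(b) = C1 - sqrt(3)*log(cos(b))


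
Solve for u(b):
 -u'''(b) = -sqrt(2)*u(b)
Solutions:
 u(b) = C3*exp(2^(1/6)*b) + (C1*sin(2^(1/6)*sqrt(3)*b/2) + C2*cos(2^(1/6)*sqrt(3)*b/2))*exp(-2^(1/6)*b/2)


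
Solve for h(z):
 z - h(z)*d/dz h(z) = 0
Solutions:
 h(z) = -sqrt(C1 + z^2)
 h(z) = sqrt(C1 + z^2)


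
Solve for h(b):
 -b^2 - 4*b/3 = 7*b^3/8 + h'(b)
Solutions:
 h(b) = C1 - 7*b^4/32 - b^3/3 - 2*b^2/3


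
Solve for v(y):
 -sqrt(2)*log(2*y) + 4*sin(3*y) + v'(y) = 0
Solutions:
 v(y) = C1 + sqrt(2)*y*(log(y) - 1) + sqrt(2)*y*log(2) + 4*cos(3*y)/3


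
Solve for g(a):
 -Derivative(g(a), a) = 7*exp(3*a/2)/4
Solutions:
 g(a) = C1 - 7*exp(3*a/2)/6


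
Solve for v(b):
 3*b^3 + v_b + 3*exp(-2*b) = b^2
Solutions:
 v(b) = C1 - 3*b^4/4 + b^3/3 + 3*exp(-2*b)/2


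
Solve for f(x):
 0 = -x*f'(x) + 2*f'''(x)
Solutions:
 f(x) = C1 + Integral(C2*airyai(2^(2/3)*x/2) + C3*airybi(2^(2/3)*x/2), x)


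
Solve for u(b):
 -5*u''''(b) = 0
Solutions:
 u(b) = C1 + C2*b + C3*b^2 + C4*b^3


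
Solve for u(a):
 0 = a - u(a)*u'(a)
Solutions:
 u(a) = -sqrt(C1 + a^2)
 u(a) = sqrt(C1 + a^2)


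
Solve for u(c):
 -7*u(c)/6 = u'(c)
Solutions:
 u(c) = C1*exp(-7*c/6)


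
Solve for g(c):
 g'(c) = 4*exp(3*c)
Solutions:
 g(c) = C1 + 4*exp(3*c)/3


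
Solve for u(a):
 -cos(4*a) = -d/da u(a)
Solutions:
 u(a) = C1 + sin(4*a)/4


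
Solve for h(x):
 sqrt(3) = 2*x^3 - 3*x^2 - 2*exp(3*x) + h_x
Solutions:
 h(x) = C1 - x^4/2 + x^3 + sqrt(3)*x + 2*exp(3*x)/3


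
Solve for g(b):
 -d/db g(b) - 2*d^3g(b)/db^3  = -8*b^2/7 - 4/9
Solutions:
 g(b) = C1 + C2*sin(sqrt(2)*b/2) + C3*cos(sqrt(2)*b/2) + 8*b^3/21 - 260*b/63


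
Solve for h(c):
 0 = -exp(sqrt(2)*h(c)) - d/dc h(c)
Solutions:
 h(c) = sqrt(2)*(2*log(1/(C1 + c)) - log(2))/4


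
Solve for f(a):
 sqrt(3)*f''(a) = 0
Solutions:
 f(a) = C1 + C2*a


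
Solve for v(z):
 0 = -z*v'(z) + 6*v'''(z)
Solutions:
 v(z) = C1 + Integral(C2*airyai(6^(2/3)*z/6) + C3*airybi(6^(2/3)*z/6), z)


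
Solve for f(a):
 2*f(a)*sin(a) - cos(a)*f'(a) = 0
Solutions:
 f(a) = C1/cos(a)^2


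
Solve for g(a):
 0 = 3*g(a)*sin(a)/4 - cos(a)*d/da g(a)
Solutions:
 g(a) = C1/cos(a)^(3/4)


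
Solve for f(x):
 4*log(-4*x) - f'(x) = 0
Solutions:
 f(x) = C1 + 4*x*log(-x) + 4*x*(-1 + 2*log(2))


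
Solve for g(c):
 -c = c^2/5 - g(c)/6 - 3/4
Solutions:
 g(c) = 6*c^2/5 + 6*c - 9/2


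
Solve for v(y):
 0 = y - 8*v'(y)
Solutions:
 v(y) = C1 + y^2/16


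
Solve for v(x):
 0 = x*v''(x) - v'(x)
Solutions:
 v(x) = C1 + C2*x^2


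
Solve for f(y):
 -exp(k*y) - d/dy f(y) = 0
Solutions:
 f(y) = C1 - exp(k*y)/k


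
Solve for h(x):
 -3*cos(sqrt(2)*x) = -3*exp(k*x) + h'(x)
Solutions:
 h(x) = C1 - 3*sqrt(2)*sin(sqrt(2)*x)/2 + 3*exp(k*x)/k


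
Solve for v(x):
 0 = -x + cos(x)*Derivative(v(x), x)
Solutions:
 v(x) = C1 + Integral(x/cos(x), x)


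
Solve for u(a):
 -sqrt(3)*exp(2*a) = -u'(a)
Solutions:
 u(a) = C1 + sqrt(3)*exp(2*a)/2


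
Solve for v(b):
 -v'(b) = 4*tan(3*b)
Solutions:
 v(b) = C1 + 4*log(cos(3*b))/3


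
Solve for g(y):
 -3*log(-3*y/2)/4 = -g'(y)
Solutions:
 g(y) = C1 + 3*y*log(-y)/4 + 3*y*(-1 - log(2) + log(3))/4


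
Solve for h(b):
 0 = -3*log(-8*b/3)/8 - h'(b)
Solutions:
 h(b) = C1 - 3*b*log(-b)/8 + 3*b*(-3*log(2) + 1 + log(3))/8


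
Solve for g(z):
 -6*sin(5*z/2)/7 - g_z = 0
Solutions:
 g(z) = C1 + 12*cos(5*z/2)/35


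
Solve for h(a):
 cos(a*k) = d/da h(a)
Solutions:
 h(a) = C1 + sin(a*k)/k


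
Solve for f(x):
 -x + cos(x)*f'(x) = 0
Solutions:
 f(x) = C1 + Integral(x/cos(x), x)


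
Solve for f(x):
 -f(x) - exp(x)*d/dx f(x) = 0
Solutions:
 f(x) = C1*exp(exp(-x))


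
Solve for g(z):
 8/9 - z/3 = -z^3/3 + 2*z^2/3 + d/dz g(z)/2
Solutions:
 g(z) = C1 + z^4/6 - 4*z^3/9 - z^2/3 + 16*z/9


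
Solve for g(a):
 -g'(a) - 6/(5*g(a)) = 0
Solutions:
 g(a) = -sqrt(C1 - 60*a)/5
 g(a) = sqrt(C1 - 60*a)/5


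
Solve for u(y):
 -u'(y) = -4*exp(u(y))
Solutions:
 u(y) = log(-1/(C1 + 4*y))


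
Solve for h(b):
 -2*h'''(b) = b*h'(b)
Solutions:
 h(b) = C1 + Integral(C2*airyai(-2^(2/3)*b/2) + C3*airybi(-2^(2/3)*b/2), b)


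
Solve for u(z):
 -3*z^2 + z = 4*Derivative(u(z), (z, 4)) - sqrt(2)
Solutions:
 u(z) = C1 + C2*z + C3*z^2 + C4*z^3 - z^6/480 + z^5/480 + sqrt(2)*z^4/96


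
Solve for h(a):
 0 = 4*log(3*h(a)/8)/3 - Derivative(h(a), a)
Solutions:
 3*Integral(1/(-log(_y) - log(3) + 3*log(2)), (_y, h(a)))/4 = C1 - a


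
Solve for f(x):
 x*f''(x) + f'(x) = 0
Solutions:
 f(x) = C1 + C2*log(x)


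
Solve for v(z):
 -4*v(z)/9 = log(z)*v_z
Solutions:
 v(z) = C1*exp(-4*li(z)/9)


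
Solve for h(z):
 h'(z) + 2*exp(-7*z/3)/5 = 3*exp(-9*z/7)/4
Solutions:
 h(z) = C1 + 6*exp(-7*z/3)/35 - 7*exp(-9*z/7)/12


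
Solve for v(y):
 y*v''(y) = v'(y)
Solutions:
 v(y) = C1 + C2*y^2


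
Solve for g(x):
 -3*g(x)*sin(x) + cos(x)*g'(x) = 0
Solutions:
 g(x) = C1/cos(x)^3


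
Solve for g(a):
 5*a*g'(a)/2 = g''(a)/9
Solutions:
 g(a) = C1 + C2*erfi(3*sqrt(5)*a/2)


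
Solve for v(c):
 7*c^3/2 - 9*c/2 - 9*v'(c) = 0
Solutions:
 v(c) = C1 + 7*c^4/72 - c^2/4


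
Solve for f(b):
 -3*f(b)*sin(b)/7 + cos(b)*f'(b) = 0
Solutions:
 f(b) = C1/cos(b)^(3/7)


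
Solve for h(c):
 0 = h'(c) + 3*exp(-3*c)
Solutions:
 h(c) = C1 + exp(-3*c)


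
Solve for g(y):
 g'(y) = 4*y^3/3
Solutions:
 g(y) = C1 + y^4/3


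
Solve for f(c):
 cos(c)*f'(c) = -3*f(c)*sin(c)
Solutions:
 f(c) = C1*cos(c)^3


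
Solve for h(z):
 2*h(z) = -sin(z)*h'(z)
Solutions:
 h(z) = C1*(cos(z) + 1)/(cos(z) - 1)


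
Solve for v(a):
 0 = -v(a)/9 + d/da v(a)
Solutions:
 v(a) = C1*exp(a/9)


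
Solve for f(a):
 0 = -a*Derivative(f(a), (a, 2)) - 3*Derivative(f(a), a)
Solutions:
 f(a) = C1 + C2/a^2


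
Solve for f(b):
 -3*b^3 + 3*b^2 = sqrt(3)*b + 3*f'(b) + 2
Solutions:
 f(b) = C1 - b^4/4 + b^3/3 - sqrt(3)*b^2/6 - 2*b/3


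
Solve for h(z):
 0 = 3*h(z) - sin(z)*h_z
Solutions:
 h(z) = C1*(cos(z) - 1)^(3/2)/(cos(z) + 1)^(3/2)


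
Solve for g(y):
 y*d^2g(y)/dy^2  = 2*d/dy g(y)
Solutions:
 g(y) = C1 + C2*y^3


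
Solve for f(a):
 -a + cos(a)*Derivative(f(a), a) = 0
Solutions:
 f(a) = C1 + Integral(a/cos(a), a)


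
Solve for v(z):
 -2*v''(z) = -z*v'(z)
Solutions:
 v(z) = C1 + C2*erfi(z/2)


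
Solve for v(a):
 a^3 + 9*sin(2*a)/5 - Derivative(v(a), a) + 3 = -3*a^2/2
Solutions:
 v(a) = C1 + a^4/4 + a^3/2 + 3*a - 9*cos(2*a)/10


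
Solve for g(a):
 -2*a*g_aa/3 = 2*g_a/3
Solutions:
 g(a) = C1 + C2*log(a)


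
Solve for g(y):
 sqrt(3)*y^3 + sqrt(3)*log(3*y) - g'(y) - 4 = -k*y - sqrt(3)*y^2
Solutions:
 g(y) = C1 + k*y^2/2 + sqrt(3)*y^4/4 + sqrt(3)*y^3/3 + sqrt(3)*y*log(y) - 4*y - sqrt(3)*y + sqrt(3)*y*log(3)


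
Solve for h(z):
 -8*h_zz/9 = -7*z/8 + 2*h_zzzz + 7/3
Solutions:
 h(z) = C1 + C2*z + C3*sin(2*z/3) + C4*cos(2*z/3) + 21*z^3/128 - 21*z^2/16


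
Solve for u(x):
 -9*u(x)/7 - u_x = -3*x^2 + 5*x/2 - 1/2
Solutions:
 u(x) = C1*exp(-9*x/7) + 7*x^2/3 - 301*x/54 + 1148/243


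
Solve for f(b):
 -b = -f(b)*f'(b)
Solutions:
 f(b) = -sqrt(C1 + b^2)
 f(b) = sqrt(C1 + b^2)


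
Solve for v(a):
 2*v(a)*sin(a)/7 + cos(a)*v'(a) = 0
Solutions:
 v(a) = C1*cos(a)^(2/7)


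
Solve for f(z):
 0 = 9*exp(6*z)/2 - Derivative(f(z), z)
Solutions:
 f(z) = C1 + 3*exp(6*z)/4


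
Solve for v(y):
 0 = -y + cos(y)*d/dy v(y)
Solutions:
 v(y) = C1 + Integral(y/cos(y), y)


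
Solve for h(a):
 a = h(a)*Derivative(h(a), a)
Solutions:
 h(a) = -sqrt(C1 + a^2)
 h(a) = sqrt(C1 + a^2)


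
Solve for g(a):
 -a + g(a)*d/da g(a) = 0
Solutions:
 g(a) = -sqrt(C1 + a^2)
 g(a) = sqrt(C1 + a^2)


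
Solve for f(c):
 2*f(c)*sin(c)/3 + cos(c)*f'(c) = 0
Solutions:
 f(c) = C1*cos(c)^(2/3)


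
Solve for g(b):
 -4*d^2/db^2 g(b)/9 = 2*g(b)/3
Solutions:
 g(b) = C1*sin(sqrt(6)*b/2) + C2*cos(sqrt(6)*b/2)


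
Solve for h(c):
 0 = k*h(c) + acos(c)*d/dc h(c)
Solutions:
 h(c) = C1*exp(-k*Integral(1/acos(c), c))


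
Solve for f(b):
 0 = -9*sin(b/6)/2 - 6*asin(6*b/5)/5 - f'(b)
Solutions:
 f(b) = C1 - 6*b*asin(6*b/5)/5 - sqrt(25 - 36*b^2)/5 + 27*cos(b/6)


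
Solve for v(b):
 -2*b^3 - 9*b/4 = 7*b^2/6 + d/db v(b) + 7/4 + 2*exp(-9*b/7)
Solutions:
 v(b) = C1 - b^4/2 - 7*b^3/18 - 9*b^2/8 - 7*b/4 + 14*exp(-9*b/7)/9


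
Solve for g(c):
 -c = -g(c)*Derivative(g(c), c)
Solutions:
 g(c) = -sqrt(C1 + c^2)
 g(c) = sqrt(C1 + c^2)


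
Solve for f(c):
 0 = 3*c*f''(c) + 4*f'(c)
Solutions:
 f(c) = C1 + C2/c^(1/3)


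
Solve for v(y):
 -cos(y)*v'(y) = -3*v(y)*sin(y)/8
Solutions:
 v(y) = C1/cos(y)^(3/8)


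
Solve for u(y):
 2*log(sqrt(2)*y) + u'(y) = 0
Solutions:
 u(y) = C1 - 2*y*log(y) - y*log(2) + 2*y


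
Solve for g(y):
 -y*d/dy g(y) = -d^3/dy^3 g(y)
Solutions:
 g(y) = C1 + Integral(C2*airyai(y) + C3*airybi(y), y)


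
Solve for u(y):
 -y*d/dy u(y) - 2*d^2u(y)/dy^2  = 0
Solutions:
 u(y) = C1 + C2*erf(y/2)


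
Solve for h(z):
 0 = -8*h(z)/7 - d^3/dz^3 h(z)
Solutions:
 h(z) = C3*exp(-2*7^(2/3)*z/7) + (C1*sin(sqrt(3)*7^(2/3)*z/7) + C2*cos(sqrt(3)*7^(2/3)*z/7))*exp(7^(2/3)*z/7)


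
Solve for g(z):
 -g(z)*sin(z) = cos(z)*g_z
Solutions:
 g(z) = C1*cos(z)


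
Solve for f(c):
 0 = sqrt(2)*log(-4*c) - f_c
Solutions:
 f(c) = C1 + sqrt(2)*c*log(-c) + sqrt(2)*c*(-1 + 2*log(2))


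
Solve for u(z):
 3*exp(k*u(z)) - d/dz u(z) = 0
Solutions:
 u(z) = Piecewise((log(-1/(C1*k + 3*k*z))/k, Ne(k, 0)), (nan, True))
 u(z) = Piecewise((C1 + 3*z, Eq(k, 0)), (nan, True))


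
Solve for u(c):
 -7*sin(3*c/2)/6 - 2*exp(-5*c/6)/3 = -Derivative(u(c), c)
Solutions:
 u(c) = C1 - 7*cos(3*c/2)/9 - 4*exp(-5*c/6)/5


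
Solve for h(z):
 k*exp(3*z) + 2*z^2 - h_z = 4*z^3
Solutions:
 h(z) = C1 + k*exp(3*z)/3 - z^4 + 2*z^3/3


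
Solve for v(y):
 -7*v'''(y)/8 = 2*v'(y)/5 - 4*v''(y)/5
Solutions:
 v(y) = C1 + (C2*sin(4*sqrt(19)*y/35) + C3*cos(4*sqrt(19)*y/35))*exp(16*y/35)


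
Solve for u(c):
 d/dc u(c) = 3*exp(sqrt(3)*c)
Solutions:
 u(c) = C1 + sqrt(3)*exp(sqrt(3)*c)


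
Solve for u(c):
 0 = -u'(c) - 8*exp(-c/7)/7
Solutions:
 u(c) = C1 + 8*exp(-c/7)


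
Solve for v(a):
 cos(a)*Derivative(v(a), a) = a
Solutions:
 v(a) = C1 + Integral(a/cos(a), a)


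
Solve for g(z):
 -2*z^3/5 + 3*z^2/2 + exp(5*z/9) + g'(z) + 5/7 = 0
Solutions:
 g(z) = C1 + z^4/10 - z^3/2 - 5*z/7 - 9*exp(5*z/9)/5


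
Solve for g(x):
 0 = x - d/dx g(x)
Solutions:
 g(x) = C1 + x^2/2


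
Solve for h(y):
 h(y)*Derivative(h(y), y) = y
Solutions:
 h(y) = -sqrt(C1 + y^2)
 h(y) = sqrt(C1 + y^2)


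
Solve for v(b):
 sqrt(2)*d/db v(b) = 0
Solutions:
 v(b) = C1


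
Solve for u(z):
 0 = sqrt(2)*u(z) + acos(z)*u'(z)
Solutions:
 u(z) = C1*exp(-sqrt(2)*Integral(1/acos(z), z))


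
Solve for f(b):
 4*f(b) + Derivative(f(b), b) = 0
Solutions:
 f(b) = C1*exp(-4*b)


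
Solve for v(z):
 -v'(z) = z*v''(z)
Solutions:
 v(z) = C1 + C2*log(z)


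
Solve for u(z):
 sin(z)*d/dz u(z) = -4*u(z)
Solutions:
 u(z) = C1*(cos(z)^2 + 2*cos(z) + 1)/(cos(z)^2 - 2*cos(z) + 1)


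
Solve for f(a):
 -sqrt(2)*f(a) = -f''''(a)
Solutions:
 f(a) = C1*exp(-2^(1/8)*a) + C2*exp(2^(1/8)*a) + C3*sin(2^(1/8)*a) + C4*cos(2^(1/8)*a)


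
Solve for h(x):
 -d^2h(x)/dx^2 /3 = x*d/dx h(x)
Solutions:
 h(x) = C1 + C2*erf(sqrt(6)*x/2)


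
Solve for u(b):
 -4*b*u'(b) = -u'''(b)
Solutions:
 u(b) = C1 + Integral(C2*airyai(2^(2/3)*b) + C3*airybi(2^(2/3)*b), b)


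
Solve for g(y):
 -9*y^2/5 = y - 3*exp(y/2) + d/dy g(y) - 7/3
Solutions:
 g(y) = C1 - 3*y^3/5 - y^2/2 + 7*y/3 + 6*exp(y/2)


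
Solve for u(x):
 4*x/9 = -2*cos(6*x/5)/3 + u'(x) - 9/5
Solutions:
 u(x) = C1 + 2*x^2/9 + 9*x/5 + 5*sin(6*x/5)/9


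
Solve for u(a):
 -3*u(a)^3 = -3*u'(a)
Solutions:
 u(a) = -sqrt(2)*sqrt(-1/(C1 + a))/2
 u(a) = sqrt(2)*sqrt(-1/(C1 + a))/2


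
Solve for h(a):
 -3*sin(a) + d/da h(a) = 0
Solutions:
 h(a) = C1 - 3*cos(a)


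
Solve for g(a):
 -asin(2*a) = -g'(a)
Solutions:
 g(a) = C1 + a*asin(2*a) + sqrt(1 - 4*a^2)/2


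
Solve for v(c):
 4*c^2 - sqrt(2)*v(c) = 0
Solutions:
 v(c) = 2*sqrt(2)*c^2


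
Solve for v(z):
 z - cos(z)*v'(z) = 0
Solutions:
 v(z) = C1 + Integral(z/cos(z), z)


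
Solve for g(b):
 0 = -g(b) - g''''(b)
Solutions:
 g(b) = (C1*sin(sqrt(2)*b/2) + C2*cos(sqrt(2)*b/2))*exp(-sqrt(2)*b/2) + (C3*sin(sqrt(2)*b/2) + C4*cos(sqrt(2)*b/2))*exp(sqrt(2)*b/2)


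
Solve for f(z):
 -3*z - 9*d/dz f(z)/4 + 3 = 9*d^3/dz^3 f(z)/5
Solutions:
 f(z) = C1 + C2*sin(sqrt(5)*z/2) + C3*cos(sqrt(5)*z/2) - 2*z^2/3 + 4*z/3


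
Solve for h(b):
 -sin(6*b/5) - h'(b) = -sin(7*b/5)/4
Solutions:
 h(b) = C1 + 5*cos(6*b/5)/6 - 5*cos(7*b/5)/28


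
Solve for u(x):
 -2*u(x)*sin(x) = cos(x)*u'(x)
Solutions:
 u(x) = C1*cos(x)^2


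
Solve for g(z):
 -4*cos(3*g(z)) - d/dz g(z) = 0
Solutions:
 g(z) = -asin((C1 + exp(24*z))/(C1 - exp(24*z)))/3 + pi/3
 g(z) = asin((C1 + exp(24*z))/(C1 - exp(24*z)))/3


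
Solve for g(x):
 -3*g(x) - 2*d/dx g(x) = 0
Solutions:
 g(x) = C1*exp(-3*x/2)


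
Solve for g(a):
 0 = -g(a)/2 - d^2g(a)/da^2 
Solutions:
 g(a) = C1*sin(sqrt(2)*a/2) + C2*cos(sqrt(2)*a/2)


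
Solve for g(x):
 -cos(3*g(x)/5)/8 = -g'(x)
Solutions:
 -x/8 - 5*log(sin(3*g(x)/5) - 1)/6 + 5*log(sin(3*g(x)/5) + 1)/6 = C1


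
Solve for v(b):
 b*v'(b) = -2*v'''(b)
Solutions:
 v(b) = C1 + Integral(C2*airyai(-2^(2/3)*b/2) + C3*airybi(-2^(2/3)*b/2), b)


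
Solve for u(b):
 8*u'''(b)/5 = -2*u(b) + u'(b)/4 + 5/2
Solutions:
 u(b) = C1*exp(30^(1/3)*b*(30^(1/3)/(sqrt(82914) + 288)^(1/3) + (sqrt(82914) + 288)^(1/3))/48)*sin(10^(1/3)*3^(1/6)*b*(-3^(2/3)*(sqrt(82914) + 288)^(1/3) + 3*10^(1/3)/(sqrt(82914) + 288)^(1/3))/48) + C2*exp(30^(1/3)*b*(30^(1/3)/(sqrt(82914) + 288)^(1/3) + (sqrt(82914) + 288)^(1/3))/48)*cos(10^(1/3)*3^(1/6)*b*(-3^(2/3)*(sqrt(82914) + 288)^(1/3) + 3*10^(1/3)/(sqrt(82914) + 288)^(1/3))/48) + C3*exp(-30^(1/3)*b*(30^(1/3)/(sqrt(82914) + 288)^(1/3) + (sqrt(82914) + 288)^(1/3))/24) + 5/4


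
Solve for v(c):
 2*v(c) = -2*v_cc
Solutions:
 v(c) = C1*sin(c) + C2*cos(c)


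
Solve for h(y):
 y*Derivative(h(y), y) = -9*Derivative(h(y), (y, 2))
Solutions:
 h(y) = C1 + C2*erf(sqrt(2)*y/6)


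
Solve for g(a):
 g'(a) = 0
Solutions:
 g(a) = C1


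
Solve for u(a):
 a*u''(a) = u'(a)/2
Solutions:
 u(a) = C1 + C2*a^(3/2)


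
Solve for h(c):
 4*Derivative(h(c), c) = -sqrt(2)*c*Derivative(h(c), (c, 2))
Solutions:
 h(c) = C1 + C2*c^(1 - 2*sqrt(2))


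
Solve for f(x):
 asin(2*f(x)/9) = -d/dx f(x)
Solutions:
 Integral(1/asin(2*_y/9), (_y, f(x))) = C1 - x


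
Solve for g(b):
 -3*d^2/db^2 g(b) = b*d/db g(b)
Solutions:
 g(b) = C1 + C2*erf(sqrt(6)*b/6)


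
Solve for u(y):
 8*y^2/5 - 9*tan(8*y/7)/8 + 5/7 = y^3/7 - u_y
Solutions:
 u(y) = C1 + y^4/28 - 8*y^3/15 - 5*y/7 - 63*log(cos(8*y/7))/64


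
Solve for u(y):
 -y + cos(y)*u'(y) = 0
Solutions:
 u(y) = C1 + Integral(y/cos(y), y)


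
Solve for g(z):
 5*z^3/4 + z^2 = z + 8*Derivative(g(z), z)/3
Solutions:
 g(z) = C1 + 15*z^4/128 + z^3/8 - 3*z^2/16


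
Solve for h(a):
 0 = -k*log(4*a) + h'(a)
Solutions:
 h(a) = C1 + a*k*log(a) - a*k + a*k*log(4)


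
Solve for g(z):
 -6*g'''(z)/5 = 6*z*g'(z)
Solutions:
 g(z) = C1 + Integral(C2*airyai(-5^(1/3)*z) + C3*airybi(-5^(1/3)*z), z)


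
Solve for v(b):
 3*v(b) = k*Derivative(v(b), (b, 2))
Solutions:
 v(b) = C1*exp(-sqrt(3)*b*sqrt(1/k)) + C2*exp(sqrt(3)*b*sqrt(1/k))


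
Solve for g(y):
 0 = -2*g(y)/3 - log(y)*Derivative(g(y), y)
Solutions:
 g(y) = C1*exp(-2*li(y)/3)


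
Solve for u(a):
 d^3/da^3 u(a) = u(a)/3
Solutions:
 u(a) = C3*exp(3^(2/3)*a/3) + (C1*sin(3^(1/6)*a/2) + C2*cos(3^(1/6)*a/2))*exp(-3^(2/3)*a/6)


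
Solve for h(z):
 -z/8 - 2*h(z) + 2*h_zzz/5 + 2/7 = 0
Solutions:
 h(z) = C3*exp(5^(1/3)*z) - z/16 + (C1*sin(sqrt(3)*5^(1/3)*z/2) + C2*cos(sqrt(3)*5^(1/3)*z/2))*exp(-5^(1/3)*z/2) + 1/7


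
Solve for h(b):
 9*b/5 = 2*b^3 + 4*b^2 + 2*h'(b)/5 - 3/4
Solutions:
 h(b) = C1 - 5*b^4/4 - 10*b^3/3 + 9*b^2/4 + 15*b/8


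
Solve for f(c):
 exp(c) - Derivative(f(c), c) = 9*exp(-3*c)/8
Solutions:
 f(c) = C1 + exp(c) + 3*exp(-3*c)/8


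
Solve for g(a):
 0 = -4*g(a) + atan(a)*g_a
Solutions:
 g(a) = C1*exp(4*Integral(1/atan(a), a))


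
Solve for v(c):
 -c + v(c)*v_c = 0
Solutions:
 v(c) = -sqrt(C1 + c^2)
 v(c) = sqrt(C1 + c^2)


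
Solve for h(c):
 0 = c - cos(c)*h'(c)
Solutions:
 h(c) = C1 + Integral(c/cos(c), c)


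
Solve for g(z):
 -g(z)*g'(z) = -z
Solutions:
 g(z) = -sqrt(C1 + z^2)
 g(z) = sqrt(C1 + z^2)


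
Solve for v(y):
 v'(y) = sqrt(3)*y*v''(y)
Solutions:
 v(y) = C1 + C2*y^(sqrt(3)/3 + 1)


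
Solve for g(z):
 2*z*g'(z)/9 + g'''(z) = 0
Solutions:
 g(z) = C1 + Integral(C2*airyai(-6^(1/3)*z/3) + C3*airybi(-6^(1/3)*z/3), z)


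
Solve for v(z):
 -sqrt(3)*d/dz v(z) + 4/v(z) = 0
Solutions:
 v(z) = -sqrt(C1 + 24*sqrt(3)*z)/3
 v(z) = sqrt(C1 + 24*sqrt(3)*z)/3


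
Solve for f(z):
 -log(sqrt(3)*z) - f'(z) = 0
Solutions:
 f(z) = C1 - z*log(z) - z*log(3)/2 + z


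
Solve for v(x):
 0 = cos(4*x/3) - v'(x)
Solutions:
 v(x) = C1 + 3*sin(4*x/3)/4


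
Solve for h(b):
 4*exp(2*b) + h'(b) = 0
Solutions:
 h(b) = C1 - 2*exp(2*b)


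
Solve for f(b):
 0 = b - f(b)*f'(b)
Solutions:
 f(b) = -sqrt(C1 + b^2)
 f(b) = sqrt(C1 + b^2)


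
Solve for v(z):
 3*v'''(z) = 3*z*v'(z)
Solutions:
 v(z) = C1 + Integral(C2*airyai(z) + C3*airybi(z), z)


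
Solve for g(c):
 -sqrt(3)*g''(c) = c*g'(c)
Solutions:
 g(c) = C1 + C2*erf(sqrt(2)*3^(3/4)*c/6)


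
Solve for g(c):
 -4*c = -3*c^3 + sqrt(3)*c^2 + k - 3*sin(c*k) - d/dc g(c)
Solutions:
 g(c) = C1 - 3*c^4/4 + sqrt(3)*c^3/3 + 2*c^2 + c*k + 3*cos(c*k)/k


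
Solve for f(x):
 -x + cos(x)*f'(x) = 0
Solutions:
 f(x) = C1 + Integral(x/cos(x), x)


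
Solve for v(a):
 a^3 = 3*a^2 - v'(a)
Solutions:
 v(a) = C1 - a^4/4 + a^3


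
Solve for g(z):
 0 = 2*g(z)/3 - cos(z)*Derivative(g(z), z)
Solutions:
 g(z) = C1*(sin(z) + 1)^(1/3)/(sin(z) - 1)^(1/3)


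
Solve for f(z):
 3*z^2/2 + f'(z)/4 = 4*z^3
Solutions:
 f(z) = C1 + 4*z^4 - 2*z^3


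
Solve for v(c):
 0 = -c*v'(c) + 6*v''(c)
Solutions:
 v(c) = C1 + C2*erfi(sqrt(3)*c/6)


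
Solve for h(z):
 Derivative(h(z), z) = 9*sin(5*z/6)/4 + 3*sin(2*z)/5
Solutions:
 h(z) = C1 - 27*cos(5*z/6)/10 - 3*cos(2*z)/10


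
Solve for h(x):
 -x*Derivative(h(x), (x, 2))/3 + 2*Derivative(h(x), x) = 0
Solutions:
 h(x) = C1 + C2*x^7


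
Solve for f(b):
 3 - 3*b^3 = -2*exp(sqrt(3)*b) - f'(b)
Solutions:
 f(b) = C1 + 3*b^4/4 - 3*b - 2*sqrt(3)*exp(sqrt(3)*b)/3


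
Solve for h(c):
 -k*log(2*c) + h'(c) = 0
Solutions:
 h(c) = C1 + c*k*log(c) - c*k + c*k*log(2)


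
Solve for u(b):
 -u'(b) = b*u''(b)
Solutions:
 u(b) = C1 + C2*log(b)


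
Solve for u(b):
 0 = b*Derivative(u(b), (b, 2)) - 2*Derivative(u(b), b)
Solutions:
 u(b) = C1 + C2*b^3


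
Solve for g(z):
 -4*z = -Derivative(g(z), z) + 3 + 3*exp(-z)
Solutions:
 g(z) = C1 + 2*z^2 + 3*z - 3*exp(-z)


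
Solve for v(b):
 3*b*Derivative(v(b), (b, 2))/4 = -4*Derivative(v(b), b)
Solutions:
 v(b) = C1 + C2/b^(13/3)
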